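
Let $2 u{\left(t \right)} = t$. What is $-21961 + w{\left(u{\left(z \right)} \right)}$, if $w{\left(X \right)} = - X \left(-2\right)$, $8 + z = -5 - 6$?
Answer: $-21980$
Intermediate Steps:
$z = -19$ ($z = -8 - 11 = -19$)
$u{\left(t \right)} = \frac{t}{2}$
$w{\left(X \right)} = 2 X$
$-21961 + w{\left(u{\left(z \right)} \right)} = -21961 + 2 \cdot \frac{1}{2} \left(-19\right) = -21961 + 2 \left(- \frac{19}{2}\right) = -21961 - 19 = -21980$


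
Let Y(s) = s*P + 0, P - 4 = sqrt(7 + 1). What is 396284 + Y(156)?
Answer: 396908 + 312*sqrt(2) ≈ 3.9735e+5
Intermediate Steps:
P = 4 + 2*sqrt(2) (P = 4 + sqrt(7 + 1) = 4 + sqrt(8) = 4 + 2*sqrt(2) ≈ 6.8284)
Y(s) = s*(4 + 2*sqrt(2)) (Y(s) = s*(4 + 2*sqrt(2)) + 0 = s*(4 + 2*sqrt(2)))
396284 + Y(156) = 396284 + 2*156*(2 + sqrt(2)) = 396284 + (624 + 312*sqrt(2)) = 396908 + 312*sqrt(2)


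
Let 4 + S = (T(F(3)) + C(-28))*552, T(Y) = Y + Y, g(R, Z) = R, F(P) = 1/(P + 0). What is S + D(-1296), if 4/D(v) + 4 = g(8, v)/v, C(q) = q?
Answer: -9795356/649 ≈ -15093.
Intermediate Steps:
F(P) = 1/P
T(Y) = 2*Y
D(v) = 4/(-4 + 8/v)
S = -15092 (S = -4 + (2/3 - 28)*552 = -4 + (2*(⅓) - 28)*552 = -4 + (⅔ - 28)*552 = -4 - 82/3*552 = -4 - 15088 = -15092)
S + D(-1296) = -15092 - 1*(-1296)/(-2 - 1296) = -15092 - 1*(-1296)/(-1298) = -15092 - 1*(-1296)*(-1/1298) = -15092 - 648/649 = -9795356/649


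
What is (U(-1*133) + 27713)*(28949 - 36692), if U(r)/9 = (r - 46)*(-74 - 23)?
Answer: -1424557140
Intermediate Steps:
U(r) = 40158 - 873*r (U(r) = 9*((r - 46)*(-74 - 23)) = 9*((-46 + r)*(-97)) = 9*(4462 - 97*r) = 40158 - 873*r)
(U(-1*133) + 27713)*(28949 - 36692) = ((40158 - (-873)*133) + 27713)*(28949 - 36692) = ((40158 - 873*(-133)) + 27713)*(-7743) = ((40158 + 116109) + 27713)*(-7743) = (156267 + 27713)*(-7743) = 183980*(-7743) = -1424557140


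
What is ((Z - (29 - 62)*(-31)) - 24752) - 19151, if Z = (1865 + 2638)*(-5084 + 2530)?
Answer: -11545588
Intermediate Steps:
Z = -11500662 (Z = 4503*(-2554) = -11500662)
((Z - (29 - 62)*(-31)) - 24752) - 19151 = ((-11500662 - (29 - 62)*(-31)) - 24752) - 19151 = ((-11500662 - (-33)*(-31)) - 24752) - 19151 = ((-11500662 - 1*1023) - 24752) - 19151 = ((-11500662 - 1023) - 24752) - 19151 = (-11501685 - 24752) - 19151 = -11526437 - 19151 = -11545588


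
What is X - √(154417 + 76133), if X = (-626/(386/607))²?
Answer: 36096580081/37249 - 5*√9222 ≈ 9.6858e+5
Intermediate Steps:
X = 36096580081/37249 (X = (-626/(386*(1/607)))² = (-626/386/607)² = (-626*607/386)² = (-189991/193)² = 36096580081/37249 ≈ 9.6906e+5)
X - √(154417 + 76133) = 36096580081/37249 - √(154417 + 76133) = 36096580081/37249 - √230550 = 36096580081/37249 - 5*√9222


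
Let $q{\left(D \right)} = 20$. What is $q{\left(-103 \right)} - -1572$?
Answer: $1592$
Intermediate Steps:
$q{\left(-103 \right)} - -1572 = 20 - -1572 = 20 + \left(-17746 + 19318\right) = 20 + 1572 = 1592$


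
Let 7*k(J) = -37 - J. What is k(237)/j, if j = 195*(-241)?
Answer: 274/328965 ≈ 0.00083292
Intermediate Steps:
k(J) = -37/7 - J/7 (k(J) = (-37 - J)/7 = -37/7 - J/7)
j = -46995
k(237)/j = (-37/7 - ⅐*237)/(-46995) = (-37/7 - 237/7)*(-1/46995) = -274/7*(-1/46995) = 274/328965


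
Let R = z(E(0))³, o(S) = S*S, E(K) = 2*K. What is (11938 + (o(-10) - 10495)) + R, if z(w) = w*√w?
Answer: 1543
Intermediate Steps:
z(w) = w^(3/2)
o(S) = S²
R = 0 (R = ((2*0)^(3/2))³ = (0^(3/2))³ = 0³ = 0)
(11938 + (o(-10) - 10495)) + R = (11938 + ((-10)² - 10495)) + 0 = (11938 + (100 - 10495)) + 0 = (11938 - 10395) + 0 = 1543 + 0 = 1543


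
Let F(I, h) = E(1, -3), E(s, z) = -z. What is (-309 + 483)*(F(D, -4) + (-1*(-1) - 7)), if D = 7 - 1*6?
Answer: -522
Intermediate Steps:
D = 1 (D = 7 - 6 = 1)
F(I, h) = 3 (F(I, h) = -1*(-3) = 3)
(-309 + 483)*(F(D, -4) + (-1*(-1) - 7)) = (-309 + 483)*(3 + (-1*(-1) - 7)) = 174*(3 + (1 - 7)) = 174*(3 - 6) = 174*(-3) = -522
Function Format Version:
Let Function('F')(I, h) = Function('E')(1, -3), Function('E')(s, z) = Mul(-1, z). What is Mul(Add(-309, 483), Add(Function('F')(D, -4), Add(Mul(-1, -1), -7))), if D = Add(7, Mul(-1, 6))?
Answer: -522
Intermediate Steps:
D = 1 (D = Add(7, -6) = 1)
Function('F')(I, h) = 3 (Function('F')(I, h) = Mul(-1, -3) = 3)
Mul(Add(-309, 483), Add(Function('F')(D, -4), Add(Mul(-1, -1), -7))) = Mul(Add(-309, 483), Add(3, Add(Mul(-1, -1), -7))) = Mul(174, Add(3, Add(1, -7))) = Mul(174, Add(3, -6)) = Mul(174, -3) = -522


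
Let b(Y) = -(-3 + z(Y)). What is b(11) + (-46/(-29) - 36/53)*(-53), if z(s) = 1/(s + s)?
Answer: -28783/638 ≈ -45.114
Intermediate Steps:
z(s) = 1/(2*s)
b(Y) = 3 - 1/(2*Y) (b(Y) = -(-3 + 1/(2*Y)) = 3 - 1/(2*Y))
b(11) + (-46/(-29) - 36/53)*(-53) = (3 - 1/2/11) + (-46/(-29) - 36/53)*(-53) = (3 - 1/2*1/11) + (-46*(-1/29) - 36*1/53)*(-53) = (3 - 1/22) + (46/29 - 36/53)*(-53) = 65/22 + (1394/1537)*(-53) = 65/22 - 1394/29 = -28783/638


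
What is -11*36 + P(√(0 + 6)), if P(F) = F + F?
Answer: -396 + 2*√6 ≈ -391.10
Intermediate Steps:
P(F) = 2*F
-11*36 + P(√(0 + 6)) = -11*36 + 2*√(0 + 6) = -396 + 2*√6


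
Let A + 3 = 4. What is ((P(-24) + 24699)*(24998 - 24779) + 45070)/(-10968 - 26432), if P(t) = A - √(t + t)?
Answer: -545437/3740 + 219*I*√3/9350 ≈ -145.84 + 0.040569*I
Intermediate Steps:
A = 1 (A = -3 + 4 = 1)
P(t) = 1 - √2*√t (P(t) = 1 - √(t + t) = 1 - √(2*t) = 1 - √2*√t)
((P(-24) + 24699)*(24998 - 24779) + 45070)/(-10968 - 26432) = (((1 - √2*√(-24)) + 24699)*(24998 - 24779) + 45070)/(-10968 - 26432) = (((1 - √2*2*I*√6) + 24699)*219 + 45070)/(-37400) = (((1 - 4*I*√3) + 24699)*219 + 45070)*(-1/37400) = ((24700 - 4*I*√3)*219 + 45070)*(-1/37400) = ((5409300 - 876*I*√3) + 45070)*(-1/37400) = (5454370 - 876*I*√3)*(-1/37400) = -545437/3740 + 219*I*√3/9350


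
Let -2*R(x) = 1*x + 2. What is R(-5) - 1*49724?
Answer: -99445/2 ≈ -49723.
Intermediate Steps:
R(x) = -1 - x/2 (R(x) = -(1*x + 2)/2 = -(x + 2)/2 = -(2 + x)/2 = -1 - x/2)
R(-5) - 1*49724 = (-1 - ½*(-5)) - 1*49724 = (-1 + 5/2) - 49724 = 3/2 - 49724 = -99445/2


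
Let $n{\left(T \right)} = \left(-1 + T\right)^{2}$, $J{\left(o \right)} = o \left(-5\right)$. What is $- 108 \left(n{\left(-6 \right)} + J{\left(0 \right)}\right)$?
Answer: $-5292$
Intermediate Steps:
$J{\left(o \right)} = - 5 o$
$- 108 \left(n{\left(-6 \right)} + J{\left(0 \right)}\right) = - 108 \left(\left(-1 - 6\right)^{2} - 0\right) = - 108 \left(\left(-7\right)^{2} + 0\right) = - 108 \left(49 + 0\right) = \left(-108\right) 49 = -5292$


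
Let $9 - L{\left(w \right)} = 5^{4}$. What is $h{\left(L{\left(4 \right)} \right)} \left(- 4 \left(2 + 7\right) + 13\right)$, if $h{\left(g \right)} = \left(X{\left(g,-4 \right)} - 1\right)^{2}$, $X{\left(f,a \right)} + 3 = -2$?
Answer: $-828$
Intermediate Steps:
$L{\left(w \right)} = -616$ ($L{\left(w \right)} = 9 - 5^{4} = 9 - 625 = -616$)
$X{\left(f,a \right)} = -5$ ($X{\left(f,a \right)} = -3 - 2 = -5$)
$h{\left(g \right)} = 36$ ($h{\left(g \right)} = \left(-5 - 1\right)^{2} = \left(-6\right)^{2} = 36$)
$h{\left(L{\left(4 \right)} \right)} \left(- 4 \left(2 + 7\right) + 13\right) = 36 \left(- 4 \left(2 + 7\right) + 13\right) = 36 \left(\left(-4\right) 9 + 13\right) = 36 \left(-36 + 13\right) = 36 \left(-23\right) = -828$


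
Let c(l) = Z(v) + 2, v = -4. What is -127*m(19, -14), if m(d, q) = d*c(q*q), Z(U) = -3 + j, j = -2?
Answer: 7239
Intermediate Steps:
Z(U) = -5 (Z(U) = -3 - 2 = -5)
c(l) = -3 (c(l) = -5 + 2 = -3)
m(d, q) = -3*d (m(d, q) = d*(-3) = -3*d)
-127*m(19, -14) = -(-381)*19 = -127*(-57) = 7239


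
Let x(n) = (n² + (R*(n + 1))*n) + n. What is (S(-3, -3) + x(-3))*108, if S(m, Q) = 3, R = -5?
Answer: -2268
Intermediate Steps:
x(n) = n + n² + n*(-5 - 5*n) (x(n) = (n² + (-5*(n + 1))*n) + n = (n² + (-5*(1 + n))*n) + n = (n² + (-5 - 5*n)*n) + n = (n² + n*(-5 - 5*n)) + n = n + n² + n*(-5 - 5*n))
(S(-3, -3) + x(-3))*108 = (3 + 4*(-3)*(-1 - 1*(-3)))*108 = (3 + 4*(-3)*(-1 + 3))*108 = (3 + 4*(-3)*2)*108 = (3 - 24)*108 = -21*108 = -2268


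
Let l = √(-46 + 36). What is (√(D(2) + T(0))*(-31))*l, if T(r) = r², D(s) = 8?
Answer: -124*I*√5 ≈ -277.27*I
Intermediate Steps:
l = I*√10 (l = √(-10) = I*√10 ≈ 3.1623*I)
(√(D(2) + T(0))*(-31))*l = (√(8 + 0²)*(-31))*(I*√10) = (√(8 + 0)*(-31))*(I*√10) = (√8*(-31))*(I*√10) = ((2*√2)*(-31))*(I*√10) = (-62*√2)*(I*√10) = -124*I*√5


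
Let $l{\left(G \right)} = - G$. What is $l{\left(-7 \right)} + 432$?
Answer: $439$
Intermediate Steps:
$l{\left(-7 \right)} + 432 = \left(-1\right) \left(-7\right) + 432 = 7 + 432 = 439$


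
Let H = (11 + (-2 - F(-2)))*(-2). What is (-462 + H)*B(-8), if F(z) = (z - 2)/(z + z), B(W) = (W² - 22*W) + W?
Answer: -110896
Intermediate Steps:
B(W) = W² - 21*W
F(z) = (-2 + z)/(2*z) (F(z) = (-2 + z)/((2*z)) = (-2 + z)*(1/(2*z)) = (-2 + z)/(2*z))
H = -16 (H = (11 + (-2 - (-2 - 2)/(2*(-2))))*(-2) = (11 + (-2 - (-1)*(-4)/(2*2)))*(-2) = (11 + (-2 - 1*1))*(-2) = (11 + (-2 - 1))*(-2) = (11 - 3)*(-2) = 8*(-2) = -16)
(-462 + H)*B(-8) = (-462 - 16)*(-8*(-21 - 8)) = -(-3824)*(-29) = -478*232 = -110896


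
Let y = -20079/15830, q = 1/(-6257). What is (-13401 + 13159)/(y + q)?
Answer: 23969691020/125650133 ≈ 190.77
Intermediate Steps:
q = -1/6257 ≈ -0.00015982
y = -20079/15830 (y = -20079*1/15830 = -20079/15830 ≈ -1.2684)
(-13401 + 13159)/(y + q) = (-13401 + 13159)/(-20079/15830 - 1/6257) = -242/(-125650133/99048310) = -242*(-99048310/125650133) = 23969691020/125650133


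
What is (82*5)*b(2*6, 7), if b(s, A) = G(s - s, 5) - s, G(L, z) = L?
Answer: -4920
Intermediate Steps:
b(s, A) = -s (b(s, A) = (s - s) - s = 0 - s = -s)
(82*5)*b(2*6, 7) = (82*5)*(-2*6) = 410*(-1*12) = 410*(-12) = -4920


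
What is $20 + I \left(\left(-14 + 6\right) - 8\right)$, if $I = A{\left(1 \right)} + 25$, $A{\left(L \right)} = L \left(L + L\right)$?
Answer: $-412$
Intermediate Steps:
$A{\left(L \right)} = 2 L^{2}$ ($A{\left(L \right)} = L 2 L = 2 L^{2}$)
$I = 27$ ($I = 2 \cdot 1^{2} + 25 = 2 \cdot 1 + 25 = 2 + 25 = 27$)
$20 + I \left(\left(-14 + 6\right) - 8\right) = 20 + 27 \left(\left(-14 + 6\right) - 8\right) = 20 + 27 \left(-8 - 8\right) = 20 + 27 \left(-16\right) = 20 - 432 = -412$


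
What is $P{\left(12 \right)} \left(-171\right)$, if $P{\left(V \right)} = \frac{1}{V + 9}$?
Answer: $- \frac{57}{7} \approx -8.1429$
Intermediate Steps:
$P{\left(V \right)} = \frac{1}{9 + V}$
$P{\left(12 \right)} \left(-171\right) = \frac{1}{9 + 12} \left(-171\right) = \frac{1}{21} \left(-171\right) = - \frac{57}{7}$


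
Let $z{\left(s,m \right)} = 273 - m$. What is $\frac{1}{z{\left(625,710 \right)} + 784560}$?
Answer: $\frac{1}{784123} \approx 1.2753 \cdot 10^{-6}$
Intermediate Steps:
$\frac{1}{z{\left(625,710 \right)} + 784560} = \frac{1}{\left(273 - 710\right) + 784560} = \frac{1}{-437 + 784560} = \frac{1}{784123}$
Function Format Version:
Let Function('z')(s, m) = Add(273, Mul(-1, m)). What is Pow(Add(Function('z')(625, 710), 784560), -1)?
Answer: Rational(1, 784123) ≈ 1.2753e-6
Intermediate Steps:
Pow(Add(Function('z')(625, 710), 784560), -1) = Pow(Add(Add(273, Mul(-1, 710)), 784560), -1) = Pow(Add(Add(273, -710), 784560), -1) = Pow(Add(-437, 784560), -1) = Pow(784123, -1) = Rational(1, 784123)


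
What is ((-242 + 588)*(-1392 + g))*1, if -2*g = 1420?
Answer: -727292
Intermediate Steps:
g = -710 (g = -½*1420 = -710)
((-242 + 588)*(-1392 + g))*1 = ((-242 + 588)*(-1392 - 710))*1 = (346*(-2102))*1 = -727292*1 = -727292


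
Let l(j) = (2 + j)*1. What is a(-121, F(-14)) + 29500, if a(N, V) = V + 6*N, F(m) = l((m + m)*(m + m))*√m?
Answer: 28774 + 786*I*√14 ≈ 28774.0 + 2940.9*I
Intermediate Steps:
l(j) = 2 + j
F(m) = √m*(2 + 4*m²) (F(m) = (2 + (m + m)*(m + m))*√m = (2 + (2*m)*(2*m))*√m = (2 + 4*m²)*√m = √m*(2 + 4*m²))
a(-121, F(-14)) + 29500 = (√(-14)*(2 + 4*(-14)²) + 6*(-121)) + 29500 = ((I*√14)*(2 + 4*196) - 726) + 29500 = ((I*√14)*(2 + 784) - 726) + 29500 = ((I*√14)*786 - 726) + 29500 = (786*I*√14 - 726) + 29500 = (-726 + 786*I*√14) + 29500 = 28774 + 786*I*√14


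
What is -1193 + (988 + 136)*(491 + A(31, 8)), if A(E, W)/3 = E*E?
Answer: 3791183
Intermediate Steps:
A(E, W) = 3*E² (A(E, W) = 3*(E*E) = 3*E²)
-1193 + (988 + 136)*(491 + A(31, 8)) = -1193 + (988 + 136)*(491 + 3*31²) = -1193 + 1124*(491 + 3*961) = -1193 + 1124*(491 + 2883) = -1193 + 1124*3374 = -1193 + 3792376 = 3791183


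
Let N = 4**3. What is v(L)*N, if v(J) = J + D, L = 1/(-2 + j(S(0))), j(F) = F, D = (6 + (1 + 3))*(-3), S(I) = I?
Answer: -1952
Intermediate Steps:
D = -30 (D = (6 + 4)*(-3) = 10*(-3) = -30)
N = 64
L = -1/2 (L = 1/(-2 + 0) = 1/(-2) = -1/2 ≈ -0.50000)
v(J) = -30 + J (v(J) = J - 30 = -30 + J)
v(L)*N = (-30 - 1/2)*64 = -61/2*64 = -1952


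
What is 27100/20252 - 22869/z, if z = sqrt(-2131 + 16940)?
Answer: 6775/5063 - 22869*sqrt(14809)/14809 ≈ -186.59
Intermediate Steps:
z = sqrt(14809) ≈ 121.69
27100/20252 - 22869/z = 27100/20252 - 22869*sqrt(14809)/14809 = 27100*(1/20252) - 22869*sqrt(14809)/14809 = 6775/5063 - 22869*sqrt(14809)/14809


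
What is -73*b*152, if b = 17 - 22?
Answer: 55480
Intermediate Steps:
b = -5
-73*b*152 = -73*(-5)*152 = 365*152 = 55480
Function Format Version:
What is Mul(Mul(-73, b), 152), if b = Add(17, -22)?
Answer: 55480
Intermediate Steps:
b = -5
Mul(Mul(-73, b), 152) = Mul(Mul(-73, -5), 152) = Mul(365, 152) = 55480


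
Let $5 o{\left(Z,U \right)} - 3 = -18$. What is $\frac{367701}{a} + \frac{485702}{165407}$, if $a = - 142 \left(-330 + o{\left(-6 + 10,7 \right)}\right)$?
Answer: $\frac{27929074693}{2607145134} \approx 10.713$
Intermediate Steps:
$o{\left(Z,U \right)} = -3$ ($o{\left(Z,U \right)} = \frac{3}{5} + \frac{1}{5} \left(-18\right) = \frac{3}{5} - \frac{18}{5} = -3$)
$a = 47286$ ($a = - 142 \left(-330 - 3\right) = \left(-142\right) \left(-333\right) = 47286$)
$\frac{367701}{a} + \frac{485702}{165407} = \frac{367701}{47286} + \frac{485702}{165407} = 367701 \cdot \frac{1}{47286} + 485702 \cdot \frac{1}{165407} = \frac{122567}{15762} + \frac{485702}{165407} = \frac{27929074693}{2607145134}$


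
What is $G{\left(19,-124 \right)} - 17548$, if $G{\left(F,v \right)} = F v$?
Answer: $-19904$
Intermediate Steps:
$G{\left(19,-124 \right)} - 17548 = 19 \left(-124\right) - 17548 = -2356 - 17548 = -19904$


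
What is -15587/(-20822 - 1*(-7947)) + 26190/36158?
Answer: 450395498/232767125 ≈ 1.9350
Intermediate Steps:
-15587/(-20822 - 1*(-7947)) + 26190/36158 = -15587/(-20822 + 7947) + 26190*(1/36158) = -15587/(-12875) + 13095/18079 = -15587*(-1/12875) + 13095/18079 = 15587/12875 + 13095/18079 = 450395498/232767125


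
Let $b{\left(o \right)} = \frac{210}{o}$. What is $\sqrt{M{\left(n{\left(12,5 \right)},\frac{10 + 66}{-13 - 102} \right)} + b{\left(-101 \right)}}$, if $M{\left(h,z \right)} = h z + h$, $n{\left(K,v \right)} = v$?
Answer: $\frac{9 i \sqrt{25553}}{2323} \approx 0.61932 i$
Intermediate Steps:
$M{\left(h,z \right)} = h + h z$
$\sqrt{M{\left(n{\left(12,5 \right)},\frac{10 + 66}{-13 - 102} \right)} + b{\left(-101 \right)}} = \sqrt{5 \left(1 + \frac{10 + 66}{-13 - 102}\right) + \frac{210}{-101}} = \sqrt{5 \left(1 + \frac{76}{-115}\right) + 210 \left(- \frac{1}{101}\right)} = \sqrt{5 \left(1 + 76 \left(- \frac{1}{115}\right)\right) - \frac{210}{101}} = \sqrt{5 \left(1 - \frac{76}{115}\right) - \frac{210}{101}} = \sqrt{5 \cdot \frac{39}{115} - \frac{210}{101}} = \sqrt{\frac{39}{23} - \frac{210}{101}} = \sqrt{- \frac{891}{2323}} = \frac{9 i \sqrt{25553}}{2323}$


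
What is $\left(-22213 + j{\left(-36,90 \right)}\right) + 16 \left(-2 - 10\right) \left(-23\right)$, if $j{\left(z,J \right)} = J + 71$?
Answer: $-17636$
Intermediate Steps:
$j{\left(z,J \right)} = 71 + J$
$\left(-22213 + j{\left(-36,90 \right)}\right) + 16 \left(-2 - 10\right) \left(-23\right) = \left(-22213 + \left(71 + 90\right)\right) + 16 \left(-2 - 10\right) \left(-23\right) = \left(-22213 + 161\right) + 16 \left(-2 - 10\right) \left(-23\right) = -22052 + 16 \left(-12\right) \left(-23\right) = -22052 - -4416 = -22052 + 4416 = -17636$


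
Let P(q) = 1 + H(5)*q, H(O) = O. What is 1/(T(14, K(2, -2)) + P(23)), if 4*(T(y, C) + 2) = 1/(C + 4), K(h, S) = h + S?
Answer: 16/1825 ≈ 0.0087671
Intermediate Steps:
K(h, S) = S + h
T(y, C) = -2 + 1/(4*(4 + C)) (T(y, C) = -2 + 1/(4*(C + 4)) = -2 + 1/(4*(4 + C)))
P(q) = 1 + 5*q
1/(T(14, K(2, -2)) + P(23)) = 1/((-31 - 8*(-2 + 2))/(4*(4 + (-2 + 2))) + (1 + 5*23)) = 1/((-31 - 8*0)/(4*(4 + 0)) + (1 + 115)) = 1/((¼)*(-31 + 0)/4 + 116) = 1/((¼)*(¼)*(-31) + 116) = 1/(-31/16 + 116) = 1/(1825/16) = 16/1825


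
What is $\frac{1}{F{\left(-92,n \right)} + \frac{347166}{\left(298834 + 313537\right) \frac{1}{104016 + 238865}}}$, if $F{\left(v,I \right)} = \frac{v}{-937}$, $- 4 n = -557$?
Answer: $\frac{573791627}{111537374193634} \approx 5.1444 \cdot 10^{-6}$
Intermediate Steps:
$n = \frac{557}{4}$ ($n = \left(- \frac{1}{4}\right) \left(-557\right) = \frac{557}{4} \approx 139.25$)
$F{\left(v,I \right)} = - \frac{v}{937}$ ($F{\left(v,I \right)} = v \left(- \frac{1}{937}\right) = - \frac{v}{937}$)
$\frac{1}{F{\left(-92,n \right)} + \frac{347166}{\left(298834 + 313537\right) \frac{1}{104016 + 238865}}} = \frac{1}{\left(- \frac{1}{937}\right) \left(-92\right) + \frac{347166}{\left(298834 + 313537\right) \frac{1}{104016 + 238865}}} = \frac{1}{\frac{92}{937} + \frac{347166}{612371 \cdot \frac{1}{342881}}} = \frac{1}{\frac{92}{937} + \frac{347166}{\frac{612371}{342881}}} = \frac{1}{\frac{92}{937} + 347166 \cdot \frac{342881}{612371}} = \frac{1}{\frac{92}{937} + \frac{119036625246}{612371}} = \frac{1}{\frac{111537374193634}{573791627}} = \frac{573791627}{111537374193634}$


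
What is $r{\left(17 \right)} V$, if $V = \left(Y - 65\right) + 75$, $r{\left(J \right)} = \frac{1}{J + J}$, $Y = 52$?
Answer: $\frac{31}{17} \approx 1.8235$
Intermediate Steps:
$r{\left(J \right)} = \frac{1}{2 J}$
$V = 62$ ($V = \left(52 - 65\right) + 75 = -13 + 75 = 62$)
$r{\left(17 \right)} V = \frac{1}{2 \cdot 17} \cdot 62 = \frac{1}{2} \cdot \frac{1}{17} \cdot 62 = \frac{1}{34} \cdot 62 = \frac{31}{17}$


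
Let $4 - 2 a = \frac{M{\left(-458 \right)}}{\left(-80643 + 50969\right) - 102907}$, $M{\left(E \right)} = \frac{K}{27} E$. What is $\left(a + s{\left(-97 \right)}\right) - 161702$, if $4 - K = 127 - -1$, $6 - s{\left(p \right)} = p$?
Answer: $- \frac{578466651743}{3579687} \approx -1.616 \cdot 10^{5}$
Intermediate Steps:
$s{\left(p \right)} = 6 - p$
$K = -124$ ($K = 4 - \left(127 - -1\right) = 4 - \left(127 + 1\right) = 4 - 128 = -124$)
$M{\left(E \right)} = - \frac{124 E}{27}$ ($M{\left(E \right)} = - \frac{124}{27} E = \left(-124\right) \frac{1}{27} E = - \frac{124 E}{27}$)
$a = \frac{7187770}{3579687}$ ($a = 2 - \frac{\left(- \frac{124}{27}\right) \left(-458\right) \frac{1}{\left(-80643 + 50969\right) - 102907}}{2} = 2 - \frac{\frac{56792}{27} \frac{1}{-29674 - 102907}}{2} = 2 - \frac{\frac{56792}{27} \frac{1}{-132581}}{2} = 2 - \frac{\frac{56792}{27} \left(- \frac{1}{132581}\right)}{2} = 2 - - \frac{28396}{3579687} = 2 + \frac{28396}{3579687} = \frac{7187770}{3579687} \approx 2.0079$)
$\left(a + s{\left(-97 \right)}\right) - 161702 = \left(\frac{7187770}{3579687} + \left(6 - -97\right)\right) - 161702 = \left(\frac{7187770}{3579687} + \left(6 + 97\right)\right) - 161702 = \left(\frac{7187770}{3579687} + 103\right) - 161702 = \frac{375895531}{3579687} - 161702 = - \frac{578466651743}{3579687}$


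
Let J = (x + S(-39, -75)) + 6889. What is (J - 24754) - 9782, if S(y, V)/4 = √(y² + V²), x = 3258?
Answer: -24389 + 12*√794 ≈ -24051.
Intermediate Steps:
S(y, V) = 4*√(V² + y²) (S(y, V) = 4*√(y² + V²) = 4*√(V² + y²))
J = 10147 + 12*√794 (J = (3258 + 4*√((-75)² + (-39)²)) + 6889 = (3258 + 4*√(5625 + 1521)) + 6889 = (3258 + 4*√7146) + 6889 = (3258 + 4*(3*√794)) + 6889 = (3258 + 12*√794) + 6889 = 10147 + 12*√794 ≈ 10485.)
(J - 24754) - 9782 = ((10147 + 12*√794) - 24754) - 9782 = (-14607 + 12*√794) - 9782 = -24389 + 12*√794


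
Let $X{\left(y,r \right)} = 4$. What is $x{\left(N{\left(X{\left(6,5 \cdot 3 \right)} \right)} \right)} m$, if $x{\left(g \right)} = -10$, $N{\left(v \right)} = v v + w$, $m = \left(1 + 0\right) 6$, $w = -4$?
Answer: $-60$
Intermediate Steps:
$m = 6$ ($m = 1 \cdot 6 = 6$)
$N{\left(v \right)} = -4 + v^{2}$ ($N{\left(v \right)} = v v - 4 = v^{2} - 4 = -4 + v^{2}$)
$x{\left(N{\left(X{\left(6,5 \cdot 3 \right)} \right)} \right)} m = \left(-10\right) 6 = -60$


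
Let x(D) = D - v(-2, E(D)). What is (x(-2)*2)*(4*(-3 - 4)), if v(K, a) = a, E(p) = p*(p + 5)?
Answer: -224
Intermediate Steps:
E(p) = p*(5 + p)
x(D) = D - D*(5 + D)
(x(-2)*2)*(4*(-3 - 4)) = (-2*(-4 - 1*(-2))*2)*(4*(-3 - 4)) = (-2*(-4 + 2)*2)*(4*(-7)) = (-2*(-2)*2)*(-28) = (4*2)*(-28) = 8*(-28) = -224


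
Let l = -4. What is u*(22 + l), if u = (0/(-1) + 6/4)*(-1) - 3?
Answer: -81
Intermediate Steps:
u = -9/2 (u = (0*(-1) + 6*(¼))*(-1) - 3 = (0 + 3/2)*(-1) - 3 = (3/2)*(-1) - 3 = -3/2 - 3 = -9/2 ≈ -4.5000)
u*(22 + l) = -9*(22 - 4)/2 = -9/2*18 = -81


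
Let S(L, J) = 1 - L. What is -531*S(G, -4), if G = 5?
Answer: 2124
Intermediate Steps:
-531*S(G, -4) = -531*(1 - 1*5) = -531*(1 - 5) = -531*(-4) = 2124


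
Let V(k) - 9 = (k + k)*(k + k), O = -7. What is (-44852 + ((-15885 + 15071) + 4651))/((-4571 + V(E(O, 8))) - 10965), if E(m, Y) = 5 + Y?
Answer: 41015/14851 ≈ 2.7618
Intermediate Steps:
V(k) = 9 + 4*k**2 (V(k) = 9 + (k + k)*(k + k) = 9 + (2*k)*(2*k) = 9 + 4*k**2)
(-44852 + ((-15885 + 15071) + 4651))/((-4571 + V(E(O, 8))) - 10965) = (-44852 + ((-15885 + 15071) + 4651))/((-4571 + (9 + 4*(5 + 8)**2)) - 10965) = (-44852 + (-814 + 4651))/((-4571 + (9 + 4*13**2)) - 10965) = (-44852 + 3837)/((-4571 + (9 + 4*169)) - 10965) = -41015/((-4571 + (9 + 676)) - 10965) = -41015/((-4571 + 685) - 10965) = -41015/(-3886 - 10965) = -41015/(-14851) = -41015*(-1/14851) = 41015/14851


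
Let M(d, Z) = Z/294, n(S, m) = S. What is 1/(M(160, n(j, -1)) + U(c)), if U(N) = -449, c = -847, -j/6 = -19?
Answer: -49/21982 ≈ -0.0022291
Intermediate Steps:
j = 114 (j = -6*(-19) = 114)
M(d, Z) = Z/294 (M(d, Z) = Z*(1/294) = Z/294)
1/(M(160, n(j, -1)) + U(c)) = 1/((1/294)*114 - 449) = 1/(19/49 - 449) = 1/(-21982/49) = -49/21982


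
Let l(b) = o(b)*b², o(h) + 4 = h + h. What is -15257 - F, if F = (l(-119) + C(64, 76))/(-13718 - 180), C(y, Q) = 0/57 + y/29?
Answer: -3124296814/201521 ≈ -15504.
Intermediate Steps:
o(h) = -4 + 2*h (o(h) = -4 + (h + h) = -4 + 2*h)
C(y, Q) = y/29 (C(y, Q) = 0*(1/57) + y*(1/29) = 0 + y/29 = y/29)
l(b) = b²*(-4 + 2*b) (l(b) = (-4 + 2*b)*b² = b²*(-4 + 2*b))
F = 49690917/201521 (F = (2*(-119)²*(-2 - 119) + (1/29)*64)/(-13718 - 180) = (2*14161*(-121) + 64/29)/(-13898) = (-3426962 + 64/29)*(-1/13898) = -99381834/29*(-1/13898) = 49690917/201521 ≈ 246.58)
-15257 - F = -15257 - 1*49690917/201521 = -15257 - 49690917/201521 = -3124296814/201521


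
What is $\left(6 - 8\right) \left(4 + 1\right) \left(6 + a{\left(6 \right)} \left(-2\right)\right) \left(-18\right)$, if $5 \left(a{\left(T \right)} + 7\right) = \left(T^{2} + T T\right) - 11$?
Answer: $-792$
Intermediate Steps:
$a{\left(T \right)} = - \frac{46}{5} + \frac{2 T^{2}}{5}$ ($a{\left(T \right)} = -7 + \frac{\left(T^{2} + T T\right) - 11}{5} = -7 + \frac{\left(T^{2} + T^{2}\right) - 11}{5} = -7 + \frac{2 T^{2} - 11}{5} = -7 + \frac{-11 + 2 T^{2}}{5} = -7 + \left(- \frac{11}{5} + \frac{2 T^{2}}{5}\right) = - \frac{46}{5} + \frac{2 T^{2}}{5}$)
$\left(6 - 8\right) \left(4 + 1\right) \left(6 + a{\left(6 \right)} \left(-2\right)\right) \left(-18\right) = \left(6 - 8\right) \left(4 + 1\right) \left(6 + \left(- \frac{46}{5} + \frac{2 \cdot 6^{2}}{5}\right) \left(-2\right)\right) \left(-18\right) = \left(-2\right) 5 \left(6 + \left(- \frac{46}{5} + \frac{2}{5} \cdot 36\right) \left(-2\right)\right) \left(-18\right) = - 10 \left(6 + \left(- \frac{46}{5} + \frac{72}{5}\right) \left(-2\right)\right) \left(-18\right) = - 10 \left(6 + \frac{26}{5} \left(-2\right)\right) \left(-18\right) = - 10 \left(6 - \frac{52}{5}\right) \left(-18\right) = \left(-10\right) \left(- \frac{22}{5}\right) \left(-18\right) = 44 \left(-18\right) = -792$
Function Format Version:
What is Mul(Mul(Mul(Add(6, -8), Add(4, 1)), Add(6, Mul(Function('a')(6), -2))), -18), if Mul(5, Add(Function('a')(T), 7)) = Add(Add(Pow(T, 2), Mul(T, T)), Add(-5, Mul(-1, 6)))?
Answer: -792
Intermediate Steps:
Function('a')(T) = Add(Rational(-46, 5), Mul(Rational(2, 5), Pow(T, 2))) (Function('a')(T) = Add(-7, Mul(Rational(1, 5), Add(Add(Pow(T, 2), Mul(T, T)), Add(-5, Mul(-1, 6))))) = Add(-7, Mul(Rational(1, 5), Add(Add(Pow(T, 2), Pow(T, 2)), Add(-5, -6)))) = Add(-7, Mul(Rational(1, 5), Add(Mul(2, Pow(T, 2)), -11))) = Add(-7, Mul(Rational(1, 5), Add(-11, Mul(2, Pow(T, 2))))) = Add(-7, Add(Rational(-11, 5), Mul(Rational(2, 5), Pow(T, 2)))) = Add(Rational(-46, 5), Mul(Rational(2, 5), Pow(T, 2))))
Mul(Mul(Mul(Add(6, -8), Add(4, 1)), Add(6, Mul(Function('a')(6), -2))), -18) = Mul(Mul(Mul(Add(6, -8), Add(4, 1)), Add(6, Mul(Add(Rational(-46, 5), Mul(Rational(2, 5), Pow(6, 2))), -2))), -18) = Mul(Mul(Mul(-2, 5), Add(6, Mul(Add(Rational(-46, 5), Mul(Rational(2, 5), 36)), -2))), -18) = Mul(Mul(-10, Add(6, Mul(Add(Rational(-46, 5), Rational(72, 5)), -2))), -18) = Mul(Mul(-10, Add(6, Mul(Rational(26, 5), -2))), -18) = Mul(Mul(-10, Add(6, Rational(-52, 5))), -18) = Mul(Mul(-10, Rational(-22, 5)), -18) = Mul(44, -18) = -792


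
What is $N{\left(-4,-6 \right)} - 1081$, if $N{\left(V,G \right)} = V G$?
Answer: $-1057$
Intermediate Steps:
$N{\left(V,G \right)} = G V$
$N{\left(-4,-6 \right)} - 1081 = \left(-6\right) \left(-4\right) - 1081 = 24 - 1081 = -1057$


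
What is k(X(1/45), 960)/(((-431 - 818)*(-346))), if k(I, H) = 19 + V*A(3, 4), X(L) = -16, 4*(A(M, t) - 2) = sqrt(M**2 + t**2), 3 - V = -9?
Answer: 29/216077 ≈ 0.00013421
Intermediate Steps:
V = 12 (V = 3 - 1*(-9) = 3 + 9 = 12)
A(M, t) = 2 + sqrt(M**2 + t**2)/4
k(I, H) = 58 (k(I, H) = 19 + 12*(2 + sqrt(3**2 + 4**2)/4) = 19 + 12*(2 + sqrt(9 + 16)/4) = 19 + 12*(2 + sqrt(25)/4) = 19 + 12*(2 + (1/4)*5) = 19 + 12*(2 + 5/4) = 19 + 12*(13/4) = 19 + 39 = 58)
k(X(1/45), 960)/(((-431 - 818)*(-346))) = 58/(((-431 - 818)*(-346))) = 58/((-1249*(-346))) = 58/432154 = 58*(1/432154) = 29/216077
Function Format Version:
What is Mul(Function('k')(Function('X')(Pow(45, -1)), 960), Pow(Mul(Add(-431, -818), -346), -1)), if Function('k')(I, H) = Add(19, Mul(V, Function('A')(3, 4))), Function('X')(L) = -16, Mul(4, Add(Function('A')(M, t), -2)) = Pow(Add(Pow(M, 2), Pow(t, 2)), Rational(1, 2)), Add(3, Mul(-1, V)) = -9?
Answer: Rational(29, 216077) ≈ 0.00013421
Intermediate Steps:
V = 12 (V = Add(3, Mul(-1, -9)) = Add(3, 9) = 12)
Function('A')(M, t) = Add(2, Mul(Rational(1, 4), Pow(Add(Pow(M, 2), Pow(t, 2)), Rational(1, 2))))
Function('k')(I, H) = 58 (Function('k')(I, H) = Add(19, Mul(12, Add(2, Mul(Rational(1, 4), Pow(Add(Pow(3, 2), Pow(4, 2)), Rational(1, 2)))))) = Add(19, Mul(12, Add(2, Mul(Rational(1, 4), Pow(Add(9, 16), Rational(1, 2)))))) = Add(19, Mul(12, Add(2, Mul(Rational(1, 4), Pow(25, Rational(1, 2)))))) = Add(19, Mul(12, Add(2, Mul(Rational(1, 4), 5)))) = Add(19, Mul(12, Add(2, Rational(5, 4)))) = Add(19, Mul(12, Rational(13, 4))) = Add(19, 39) = 58)
Mul(Function('k')(Function('X')(Pow(45, -1)), 960), Pow(Mul(Add(-431, -818), -346), -1)) = Mul(58, Pow(Mul(Add(-431, -818), -346), -1)) = Mul(58, Pow(Mul(-1249, -346), -1)) = Mul(58, Pow(432154, -1)) = Mul(58, Rational(1, 432154)) = Rational(29, 216077)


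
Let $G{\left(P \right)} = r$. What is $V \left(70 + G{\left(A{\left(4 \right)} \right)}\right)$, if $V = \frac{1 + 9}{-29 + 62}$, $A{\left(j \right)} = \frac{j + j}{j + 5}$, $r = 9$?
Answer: $\frac{790}{33} \approx 23.939$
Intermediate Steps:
$A{\left(j \right)} = \frac{2 j}{5 + j}$
$G{\left(P \right)} = 9$
$V = \frac{10}{33} \approx 0.30303$
$V \left(70 + G{\left(A{\left(4 \right)} \right)}\right) = \frac{10 \left(70 + 9\right)}{33} = \frac{10}{33} \cdot 79 = \frac{790}{33}$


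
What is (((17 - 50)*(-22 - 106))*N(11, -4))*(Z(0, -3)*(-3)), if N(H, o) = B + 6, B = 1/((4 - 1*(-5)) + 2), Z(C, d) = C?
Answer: 0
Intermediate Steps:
B = 1/11 (B = 1/((4 + 5) + 2) = 1/(9 + 2) = 1/11 ≈ 0.090909)
N(H, o) = 67/11 (N(H, o) = 1/11 + 6 = 67/11)
(((17 - 50)*(-22 - 106))*N(11, -4))*(Z(0, -3)*(-3)) = (((17 - 50)*(-22 - 106))*(67/11))*(0*(-3)) = (-33*(-128)*(67/11))*0 = (4224*(67/11))*0 = 25728*0 = 0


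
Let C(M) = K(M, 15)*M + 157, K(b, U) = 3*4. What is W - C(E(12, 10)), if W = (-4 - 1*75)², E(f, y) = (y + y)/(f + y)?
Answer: 66804/11 ≈ 6073.1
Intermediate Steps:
E(f, y) = 2*y/(f + y) (E(f, y) = (2*y)/(f + y) = 2*y/(f + y))
K(b, U) = 12
W = 6241 (W = (-4 - 75)² = (-79)² = 6241)
C(M) = 157 + 12*M (C(M) = 12*M + 157 = 157 + 12*M)
W - C(E(12, 10)) = 6241 - (157 + 12*(2*10/(12 + 10))) = 6241 - (157 + 12*(2*10/22)) = 6241 - (157 + 12*(2*10*(1/22))) = 6241 - (157 + 12*(10/11)) = 6241 - (157 + 120/11) = 6241 - 1*1847/11 = 6241 - 1847/11 = 66804/11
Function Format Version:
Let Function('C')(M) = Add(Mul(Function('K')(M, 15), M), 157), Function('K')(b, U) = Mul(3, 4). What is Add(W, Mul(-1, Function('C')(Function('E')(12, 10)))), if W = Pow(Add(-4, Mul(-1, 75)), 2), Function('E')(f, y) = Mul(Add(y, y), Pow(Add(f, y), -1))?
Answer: Rational(66804, 11) ≈ 6073.1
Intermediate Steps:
Function('E')(f, y) = Mul(2, y, Pow(Add(f, y), -1)) (Function('E')(f, y) = Mul(Mul(2, y), Pow(Add(f, y), -1)) = Mul(2, y, Pow(Add(f, y), -1)))
Function('K')(b, U) = 12
W = 6241 (W = Pow(Add(-4, -75), 2) = Pow(-79, 2) = 6241)
Function('C')(M) = Add(157, Mul(12, M)) (Function('C')(M) = Add(Mul(12, M), 157) = Add(157, Mul(12, M)))
Add(W, Mul(-1, Function('C')(Function('E')(12, 10)))) = Add(6241, Mul(-1, Add(157, Mul(12, Mul(2, 10, Pow(Add(12, 10), -1)))))) = Add(6241, Mul(-1, Add(157, Mul(12, Mul(2, 10, Pow(22, -1)))))) = Add(6241, Mul(-1, Add(157, Mul(12, Mul(2, 10, Rational(1, 22)))))) = Add(6241, Mul(-1, Add(157, Mul(12, Rational(10, 11))))) = Add(6241, Mul(-1, Add(157, Rational(120, 11)))) = Add(6241, Mul(-1, Rational(1847, 11))) = Add(6241, Rational(-1847, 11)) = Rational(66804, 11)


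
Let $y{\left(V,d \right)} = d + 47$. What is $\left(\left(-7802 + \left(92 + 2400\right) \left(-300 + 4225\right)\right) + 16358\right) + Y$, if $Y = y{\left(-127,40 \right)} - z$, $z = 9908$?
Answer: $9779835$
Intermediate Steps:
$y{\left(V,d \right)} = 47 + d$
$Y = -9821$ ($Y = \left(47 + 40\right) - 9908 = 87 - 9908 = -9821$)
$\left(\left(-7802 + \left(92 + 2400\right) \left(-300 + 4225\right)\right) + 16358\right) + Y = \left(\left(-7802 + \left(92 + 2400\right) \left(-300 + 4225\right)\right) + 16358\right) - 9821 = \left(\left(-7802 + 2492 \cdot 3925\right) + 16358\right) - 9821 = \left(\left(-7802 + 9781100\right) + 16358\right) - 9821 = \left(9773298 + 16358\right) - 9821 = 9789656 - 9821 = 9779835$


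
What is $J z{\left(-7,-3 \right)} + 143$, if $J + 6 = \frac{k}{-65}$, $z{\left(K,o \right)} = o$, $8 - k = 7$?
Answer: $\frac{10468}{65} \approx 161.05$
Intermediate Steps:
$k = 1$ ($k = 8 - 7 = 1$)
$J = - \frac{391}{65}$ ($J = -6 + 1 \frac{1}{-65} = -6 + 1 \left(- \frac{1}{65}\right) = -6 - \frac{1}{65} = - \frac{391}{65} \approx -6.0154$)
$J z{\left(-7,-3 \right)} + 143 = \left(- \frac{391}{65}\right) \left(-3\right) + 143 = \frac{1173}{65} + 143 = \frac{10468}{65}$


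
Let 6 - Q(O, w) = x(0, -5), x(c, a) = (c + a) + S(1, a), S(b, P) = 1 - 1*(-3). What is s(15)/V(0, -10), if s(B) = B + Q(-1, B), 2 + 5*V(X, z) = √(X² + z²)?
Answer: 55/4 ≈ 13.750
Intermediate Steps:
S(b, P) = 4 (S(b, P) = 1 + 3 = 4)
x(c, a) = 4 + a + c (x(c, a) = (c + a) + 4 = (a + c) + 4 = 4 + a + c)
Q(O, w) = 7 (Q(O, w) = 6 - (4 - 5 + 0) = 6 - 1*(-1) = 6 + 1 = 7)
V(X, z) = -⅖ + √(X² + z²)/5
s(B) = 7 + B (s(B) = B + 7 = 7 + B)
s(15)/V(0, -10) = (7 + 15)/(-⅖ + √(0² + (-10)²)/5) = 22/(-⅖ + √(0 + 100)/5) = 22/(-⅖ + √100/5) = 22/(-⅖ + (⅕)*10) = 22/(-⅖ + 2) = 22/(8/5) = 22*(5/8) = 55/4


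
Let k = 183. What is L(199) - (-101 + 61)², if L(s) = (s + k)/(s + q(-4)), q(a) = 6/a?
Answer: -631236/395 ≈ -1598.1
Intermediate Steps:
L(s) = (183 + s)/(-3/2 + s) (L(s) = (s + 183)/(s + 6/(-4)) = (183 + s)/(s + 6*(-¼)) = (183 + s)/(s - 3/2) = (183 + s)/(-3/2 + s))
L(199) - (-101 + 61)² = 2*(183 + 199)/(-3 + 2*199) - (-101 + 61)² = 2*382/(-3 + 398) - 1*(-40)² = 2*382/395 - 1*1600 = 2*(1/395)*382 - 1600 = 764/395 - 1600 = -631236/395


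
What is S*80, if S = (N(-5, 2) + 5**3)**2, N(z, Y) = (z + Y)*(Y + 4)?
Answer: 915920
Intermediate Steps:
N(z, Y) = (4 + Y)*(Y + z) (N(z, Y) = (Y + z)*(4 + Y) = (4 + Y)*(Y + z))
S = 11449 (S = ((2**2 + 4*2 + 4*(-5) + 2*(-5)) + 5**3)**2 = ((4 + 8 - 20 - 10) + 125)**2 = (-18 + 125)**2 = 107**2 = 11449)
S*80 = 11449*80 = 915920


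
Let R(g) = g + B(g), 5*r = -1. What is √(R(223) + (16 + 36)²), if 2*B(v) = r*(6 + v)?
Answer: √290410/10 ≈ 53.890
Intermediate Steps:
r = -⅕ (r = (⅕)*(-1) = -⅕ ≈ -0.20000)
B(v) = -⅗ - v/10 (B(v) = (-(6 + v)/5)/2 = (-6/5 - v/5)/2 = -⅗ - v/10)
R(g) = -⅗ + 9*g/10 (R(g) = g + (-⅗ - g/10) = -⅗ + 9*g/10)
√(R(223) + (16 + 36)²) = √((-⅗ + (9/10)*223) + (16 + 36)²) = √((-⅗ + 2007/10) + 52²) = √(2001/10 + 2704) = √(29041/10) = √290410/10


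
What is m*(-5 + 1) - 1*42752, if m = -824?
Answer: -39456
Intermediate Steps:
m*(-5 + 1) - 1*42752 = -824*(-5 + 1) - 1*42752 = -824*(-4) - 42752 = 3296 - 42752 = -39456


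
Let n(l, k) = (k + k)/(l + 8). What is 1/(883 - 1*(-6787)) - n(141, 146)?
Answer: -2239491/1142830 ≈ -1.9596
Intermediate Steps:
n(l, k) = 2*k/(8 + l) (n(l, k) = (2*k)/(8 + l) = 2*k/(8 + l))
1/(883 - 1*(-6787)) - n(141, 146) = 1/(883 - 1*(-6787)) - 2*146/(8 + 141) = 1/(883 + 6787) - 2*146/149 = 1/7670 - 2*146/149 = 1/7670 - 1*292/149 = 1/7670 - 292/149 = -2239491/1142830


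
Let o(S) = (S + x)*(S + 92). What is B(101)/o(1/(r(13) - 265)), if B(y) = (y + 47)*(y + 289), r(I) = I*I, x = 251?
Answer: 106389504/42556589 ≈ 2.5000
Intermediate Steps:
r(I) = I**2
B(y) = (47 + y)*(289 + y)
o(S) = (92 + S)*(251 + S) (o(S) = (S + 251)*(S + 92) = (251 + S)*(92 + S) = (92 + S)*(251 + S))
B(101)/o(1/(r(13) - 265)) = (13583 + 101**2 + 336*101)/(23092 + (1/(13**2 - 265))**2 + 343/(13**2 - 265)) = (13583 + 10201 + 33936)/(23092 + (1/(169 - 265))**2 + 343/(169 - 265)) = 57720/(23092 + (1/(-96))**2 + 343/(-96)) = 57720/(23092 + (-1/96)**2 + 343*(-1/96)) = 57720/(23092 + 1/9216 - 343/96) = 57720/(212782945/9216) = 57720*(9216/212782945) = 106389504/42556589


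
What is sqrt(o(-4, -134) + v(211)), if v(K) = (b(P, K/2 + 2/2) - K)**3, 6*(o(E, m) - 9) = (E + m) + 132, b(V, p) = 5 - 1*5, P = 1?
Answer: I*sqrt(9393923) ≈ 3064.9*I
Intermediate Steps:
b(V, p) = 0 (b(V, p) = 5 - 5 = 0)
o(E, m) = 31 + E/6 + m/6 (o(E, m) = 9 + ((E + m) + 132)/6 = 9 + (132 + E + m)/6 = 9 + (22 + E/6 + m/6) = 31 + E/6 + m/6)
v(K) = -K**3 (v(K) = (0 - K)**3 = (-K)**3 = -K**3)
sqrt(o(-4, -134) + v(211)) = sqrt((31 + (1/6)*(-4) + (1/6)*(-134)) - 1*211**3) = sqrt((31 - 2/3 - 67/3) - 1*9393931) = sqrt(8 - 9393931) = sqrt(-9393923) = I*sqrt(9393923)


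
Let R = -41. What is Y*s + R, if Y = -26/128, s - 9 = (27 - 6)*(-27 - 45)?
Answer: 16915/64 ≈ 264.30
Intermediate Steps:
s = -1503 (s = 9 + (27 - 6)*(-27 - 45) = 9 + 21*(-72) = 9 - 1512 = -1503)
Y = -13/64 (Y = -26*1/128 = -13/64 ≈ -0.20313)
Y*s + R = -13/64*(-1503) - 41 = 19539/64 - 41 = 16915/64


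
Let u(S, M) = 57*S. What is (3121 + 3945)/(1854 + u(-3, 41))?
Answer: 7066/1683 ≈ 4.1985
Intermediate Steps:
(3121 + 3945)/(1854 + u(-3, 41)) = (3121 + 3945)/(1854 + 57*(-3)) = 7066/(1854 - 171) = 7066/1683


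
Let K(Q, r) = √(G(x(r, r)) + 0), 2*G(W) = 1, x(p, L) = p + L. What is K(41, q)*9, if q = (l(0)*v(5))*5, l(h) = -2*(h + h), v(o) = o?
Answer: 9*√2/2 ≈ 6.3640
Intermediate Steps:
x(p, L) = L + p
G(W) = ½ (G(W) = (½)*1 = ½)
l(h) = -4*h
q = 0 (q = (-4*0*5)*5 = (0*5)*5 = 0*5 = 0)
K(Q, r) = √2/2 (K(Q, r) = √(½ + 0) = √(½) = √2/2)
K(41, q)*9 = (√2/2)*9 = 9*√2/2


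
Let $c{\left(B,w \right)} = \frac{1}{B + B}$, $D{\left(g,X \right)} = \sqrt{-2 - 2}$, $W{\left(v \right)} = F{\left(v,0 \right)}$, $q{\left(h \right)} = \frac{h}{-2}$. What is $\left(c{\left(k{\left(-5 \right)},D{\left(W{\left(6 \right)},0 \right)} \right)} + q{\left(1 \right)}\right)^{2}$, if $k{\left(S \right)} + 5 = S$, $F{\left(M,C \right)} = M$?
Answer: $\frac{121}{400} \approx 0.3025$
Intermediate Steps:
$q{\left(h \right)} = - \frac{h}{2}$ ($q{\left(h \right)} = h \left(- \frac{1}{2}\right) = - \frac{h}{2}$)
$k{\left(S \right)} = -5 + S$
$W{\left(v \right)} = v$
$D{\left(g,X \right)} = 2 i$ ($D{\left(g,X \right)} = \sqrt{-4} = 2 i$)
$c{\left(B,w \right)} = \frac{1}{2 B}$
$\left(c{\left(k{\left(-5 \right)},D{\left(W{\left(6 \right)},0 \right)} \right)} + q{\left(1 \right)}\right)^{2} = \left(\frac{1}{2 \left(-5 - 5\right)} - \frac{1}{2}\right)^{2} = \left(\frac{1}{2 \left(-10\right)} - \frac{1}{2}\right)^{2} = \left(\frac{1}{2} \left(- \frac{1}{10}\right) - \frac{1}{2}\right)^{2} = \left(- \frac{1}{20} - \frac{1}{2}\right)^{2} = \left(- \frac{11}{20}\right)^{2} = \frac{121}{400}$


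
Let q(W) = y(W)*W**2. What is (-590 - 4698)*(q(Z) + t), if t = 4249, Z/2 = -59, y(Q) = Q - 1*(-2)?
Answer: 8518624280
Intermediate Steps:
y(Q) = 2 + Q (y(Q) = Q + 2 = 2 + Q)
Z = -118 (Z = 2*(-59) = -118)
q(W) = W**2*(2 + W) (q(W) = (2 + W)*W**2 = W**2*(2 + W))
(-590 - 4698)*(q(Z) + t) = (-590 - 4698)*((-118)**2*(2 - 118) + 4249) = -5288*(13924*(-116) + 4249) = -5288*(-1615184 + 4249) = -5288*(-1610935) = 8518624280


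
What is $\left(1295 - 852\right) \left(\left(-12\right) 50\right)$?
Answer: $-265800$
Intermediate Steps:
$\left(1295 - 852\right) \left(\left(-12\right) 50\right) = \left(1295 - 852\right) \left(-600\right) = 443 \left(-600\right) = -265800$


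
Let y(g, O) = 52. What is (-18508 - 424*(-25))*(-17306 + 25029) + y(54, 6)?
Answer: -61073432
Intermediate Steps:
(-18508 - 424*(-25))*(-17306 + 25029) + y(54, 6) = (-18508 - 424*(-25))*(-17306 + 25029) + 52 = (-18508 + 10600)*7723 + 52 = -7908*7723 + 52 = -61073484 + 52 = -61073432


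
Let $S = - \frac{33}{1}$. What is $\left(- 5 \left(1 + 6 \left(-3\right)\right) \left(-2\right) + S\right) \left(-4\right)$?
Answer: $812$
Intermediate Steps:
$S = -33$ ($S = \left(-33\right) 1 = -33$)
$\left(- 5 \left(1 + 6 \left(-3\right)\right) \left(-2\right) + S\right) \left(-4\right) = \left(- 5 \left(1 + 6 \left(-3\right)\right) \left(-2\right) - 33\right) \left(-4\right) = \left(- 5 \left(1 - 18\right) \left(-2\right) - 33\right) \left(-4\right) = \left(\left(-5\right) \left(-17\right) \left(-2\right) - 33\right) \left(-4\right) = \left(85 \left(-2\right) - 33\right) \left(-4\right) = \left(-170 - 33\right) \left(-4\right) = \left(-203\right) \left(-4\right) = 812$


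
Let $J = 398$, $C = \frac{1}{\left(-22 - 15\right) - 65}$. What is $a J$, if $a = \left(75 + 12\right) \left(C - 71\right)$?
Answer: $- \frac{41799353}{17} \approx -2.4588 \cdot 10^{6}$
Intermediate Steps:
$C = - \frac{1}{102}$ ($C = \frac{1}{\left(-22 - 15\right) - 65} = \frac{1}{-37 - 65} = \frac{1}{-102} = - \frac{1}{102} \approx -0.0098039$)
$a = - \frac{210047}{34}$ ($a = \left(75 + 12\right) \left(- \frac{1}{102} - 71\right) = 87 \left(- \frac{7243}{102}\right) = - \frac{210047}{34} \approx -6177.9$)
$a J = \left(- \frac{210047}{34}\right) 398 = - \frac{41799353}{17}$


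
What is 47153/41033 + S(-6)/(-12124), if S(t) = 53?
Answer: 569508223/497484092 ≈ 1.1448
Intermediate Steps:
47153/41033 + S(-6)/(-12124) = 47153/41033 + 53/(-12124) = 47153*(1/41033) + 53*(-1/12124) = 47153/41033 - 53/12124 = 569508223/497484092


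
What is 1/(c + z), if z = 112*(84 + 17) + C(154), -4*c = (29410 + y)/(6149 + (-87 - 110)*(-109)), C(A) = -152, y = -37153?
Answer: 110488/1233053823 ≈ 8.9605e-5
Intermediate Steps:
c = 7743/110488 (c = -(29410 - 37153)/(4*(6149 + (-87 - 110)*(-109))) = -(-7743)/(4*(6149 - 197*(-109))) = -(-7743)/(4*(6149 + 21473)) = -(-7743)/(4*27622) = -¼*(-7743/27622) = 7743/110488 ≈ 0.070080)
z = 11160 (z = 112*(84 + 17) - 152 = 112*101 - 152 = 11312 - 152 = 11160)
1/(c + z) = 1/(7743/110488 + 11160) = 1/(1233053823/110488) = 110488/1233053823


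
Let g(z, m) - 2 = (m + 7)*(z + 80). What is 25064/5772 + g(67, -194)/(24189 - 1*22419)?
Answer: -244213/21830 ≈ -11.187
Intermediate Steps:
g(z, m) = 2 + (7 + m)*(80 + z) (g(z, m) = 2 + (m + 7)*(z + 80) = 2 + (7 + m)*(80 + z))
25064/5772 + g(67, -194)/(24189 - 1*22419) = 25064/5772 + (562 + 7*67 + 80*(-194) - 194*67)/(24189 - 1*22419) = 25064*(1/5772) + (562 + 469 - 15520 - 12998)/(24189 - 22419) = 482/111 - 27487/1770 = -244213/21830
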